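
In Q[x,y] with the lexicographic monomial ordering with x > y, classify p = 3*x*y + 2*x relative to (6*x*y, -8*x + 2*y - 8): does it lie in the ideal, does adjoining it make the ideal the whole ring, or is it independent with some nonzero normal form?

First compute the reduced Gröbner basis of I by Buchberger's algorithm.
f_1 = 6*x*y, LT = x*y.
f_2 = -8*x + 2*y - 8, LT = x.

S(f_1,f_2): lcm = x*y. S = 1/4*y**2 - y.
  leading term y**2: no divisor's leading term divides it; move 1/4*y**2 to the remainder.
  leading term y: no divisor's leading term divides it; move -y to the remainder.
  remainder 1/4*y**2 - y ≠ 0; add h_3 = 1/4*y**2 - y to the basis.

The other S-polynomials (S(f_1,h_3), S(f_2,h_3)) all reduce to 0 modulo the current basis, so we have a Gröbner basis.
Inter-reduce: drop elements whose leading term is divisible by another's, tail-reduce, and make monic.
Reduced Gröbner basis: {x - 1/4*y + 1, y**2 - 4*y}.
Label its elements g_1 = x - 1/4*y + 1, g_2 = y**2 - 4*y.

Reduce p = 3*x*y + 2*x modulo G:
  leading term x*y: subtract (3*y)·g_1 from 3*x*y + 2*x → 2*x + 3/4*y**2 - 3*y
  leading term x: subtract (2)·g_1 from 2*x + 3/4*y**2 - 3*y → 3/4*y**2 - 5/2*y - 2
  leading term y**2: subtract (3/4)·g_2 from 3/4*y**2 - 5/2*y - 2 → 1/2*y - 2
  leading term y: no divisor's leading term divides it; move 1/2*y to the remainder.
  leading term 1: no divisor's leading term divides it; move -2 to the remainder.
  normal form = 1/2*y - 2.
The normal form is nonzero, so p ∉ I. Since p minus its normal form lies in I, I + (p) = I + (r) where r = 1/2*y - 2; decide whether this ideal is the whole ring.
Run Buchberger on G together with r (pairs among the g_i already reduce to 0 since G is a Gröbner basis):
g_1 = x - 1/4*y + 1, LT = x.
g_2 = y**2 - 4*y, LT = y**2.
r = 1/2*y - 2, LT = y.

The S-polynomials (S(g_1,g_2), S(g_1,r), S(g_2,r)) all reduce to 0 modulo the current basis, so we have a Gröbner basis.
Inter-reduce: drop elements whose leading term is divisible by another's, tail-reduce, and make monic.
Reduced Gröbner basis: {x, y - 4}.
The reduced Gröbner basis of I + (p) is {x, y - 4} ≠ {1}, a proper ideal, so the enlarged system stays consistent: p is independent of I, with normal form 1/2*y - 2.

3*x*y + 2*x is independent of I; its normal form modulo I is 1/2*y - 2.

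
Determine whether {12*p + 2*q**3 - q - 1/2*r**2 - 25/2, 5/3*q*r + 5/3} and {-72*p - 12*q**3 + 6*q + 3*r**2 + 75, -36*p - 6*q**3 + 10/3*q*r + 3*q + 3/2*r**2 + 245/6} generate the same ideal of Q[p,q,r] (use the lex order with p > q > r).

Two ideals are equal iff their reduced Gröbner bases coincide (the reduced basis is unique for a fixed ordering).
Buchberger on the first generating set:
f_1 = 12*p + 2*q**3 - q - 1/2*r**2 - 25/2, LT = p.
f_2 = 5/3*q*r + 5/3, LT = q*r.

The S-polynomials (S(f_1,f_2)) all reduce to 0 modulo the current basis, so we have a Gröbner basis.
Inter-reduce: drop elements whose leading term is divisible by another's, tail-reduce, and make monic.
Reduced Gröbner basis: {p + 1/6*q**3 - 1/12*q - 1/24*r**2 - 25/24, q*r + 1}.

Buchberger on the second generating set:
h_1 = -72*p - 12*q**3 + 6*q + 3*r**2 + 75, LT = p.
h_2 = -36*p - 6*q**3 + 10/3*q*r + 3*q + 3/2*r**2 + 245/6, LT = p.

S(h_1,h_2): lcm = p. S = 5/54*q*r + 5/54.
  leading term q*r: no divisor's leading term divides it; move 5/54*q*r to the remainder.
  leading term 1: no divisor's leading term divides it; move 5/54 to the remainder.
  remainder 5/54*q*r + 5/54 ≠ 0; add k_3 = 5/54*q*r + 5/54 to the basis.

The other S-polynomials (S(h_1,k_3), S(h_2,k_3)) all reduce to 0 modulo the current basis, so we have a Gröbner basis.
Inter-reduce: drop elements whose leading term is divisible by another's, tail-reduce, and make monic.
Reduced Gröbner basis: {p + 1/6*q**3 - 1/12*q - 1/24*r**2 - 25/24, q*r + 1}.

These coincide, so the ideals are equal.

Yes, the ideals are equal.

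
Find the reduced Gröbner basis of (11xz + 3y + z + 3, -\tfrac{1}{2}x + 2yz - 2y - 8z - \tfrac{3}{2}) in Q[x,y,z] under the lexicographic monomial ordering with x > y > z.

f_1 = 11xz + 3y + z + 3, LT = xz.
f_2 = -\tfrac{1}{2}x + 2yz - 2y - 8z - \tfrac{3}{2}, LT = x.

S(f_1,f_2): lcm = xz. S = 4yz^{2} - 4yz + \tfrac{3}{11}y - 16z^{2} - \tfrac{32}{11}z + \tfrac{3}{11}.
  reduce S modulo (f_1, f_2):
  remainder 4yz^{2} - 4yz + \tfrac{3}{11}y - 16z^{2} - \tfrac{32}{11}z + \tfrac{3}{11} ≠ 0; add g_3 = 4yz^{2} - 4yz + \tfrac{3}{11}y - 16z^{2} - \tfrac{32}{11}z + \tfrac{3}{11} to the basis.

The other S-polynomials (S(f_1,g_3), S(f_2,g_3)) all reduce to 0 modulo the current basis, so we have a Gröbner basis.
Inter-reduce: drop elements whose leading term is divisible by another's, tail-reduce, and make monic.

G = {x - 4yz + 4y + 16z + 3, yz^{2} - yz + \tfrac{3}{44}y - 4z^{2} - \tfrac{8}{11}z + \tfrac{3}{44}}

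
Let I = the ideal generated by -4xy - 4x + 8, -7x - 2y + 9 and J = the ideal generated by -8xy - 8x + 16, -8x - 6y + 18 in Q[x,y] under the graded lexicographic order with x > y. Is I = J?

No, the ideals differ.

For a fixed monomial order, each ideal has a unique reduced Gröbner basis; comparing bases decides equality.
Buchberger on the first generating set:
f_1 = -4xy - 4x + 8, LT = xy.
f_2 = -7x - 2y + 9, LT = x.

S(f_1,f_2): lcm = xy. S = -2/7y^2 + x + 9/7y - 2.
  leading term y^2: no divisor's leading term divides it; move -2/7y^2 to the remainder.
  leading term x: subtract (-1/7)·f_2 from x + 9/7y - 2 → y - 5/7
  leading term y: no divisor's leading term divides it; move y to the remainder.
  leading term 1: no divisor's leading term divides it; move -5/7 to the remainder.
  remainder -2/7y^2 + y - 5/7 ≠ 0; add g_3 = -2/7y^2 + y - 5/7 to the basis.

S(f_1,g_3): lcm = xy^2. S = 9/2xy - 5/2x - 2y.
  leading term xy: subtract (-9/8)·f_1 from 9/2xy - 5/2x - 2y → -7x - 2y + 9
  leading term x: subtract (1)·f_2 from -7x - 2y + 9 → 0
  remainder 0.

S(f_2,g_3): leading monomials are coprime, so the S-polynomial reduces to 0 (Buchberger's first criterion).
Every S-polynomial of the final basis reduces to 0, so we have a Gröbner basis.
Inter-reduce: drop elements whose leading term is divisible by another's, tail-reduce, and make monic.
Reduced Gröbner basis: {y^2 - 7/2y + 5/2, x + 2/7y - 9/7}.

Buchberger on the second generating set:
h_1 = -8xy - 8x + 16, LT = xy.
h_2 = -8x - 6y + 18, LT = x.

S(h_1,h_2): lcm = xy. S = -3/4y^2 + x + 9/4y - 2.
  leading term y^2: no divisor's leading term divides it; move -3/4y^2 to the remainder.
  leading term x: subtract (-1/8)·h_2 from x + 9/4y - 2 → 3/2y + 1/4
  leading term y: no divisor's leading term divides it; move 3/2y to the remainder.
  leading term 1: no divisor's leading term divides it; move 1/4 to the remainder.
  remainder -3/4y^2 + 3/2y + 1/4 ≠ 0; add k_3 = -3/4y^2 + 3/2y + 1/4 to the basis.

S(h_1,k_3): lcm = xy^2. S = 3xy + 1/3x - 2y.
  leading term xy: subtract (-3/8)·h_1 from 3xy + 1/3x - 2y → -8/3x - 2y + 6
  leading term x: subtract (1/3)·h_2 from -8/3x - 2y + 6 → 0
  remainder 0.

S(h_2,k_3): leading monomials are coprime, so the S-polynomial reduces to 0 (Buchberger's first criterion).
Every S-polynomial of the final basis reduces to 0, so we have a Gröbner basis.
Inter-reduce: drop elements whose leading term is divisible by another's, tail-reduce, and make monic.
Reduced Gröbner basis: {y^2 - 2y - 1/3, x + 3/4y - 9/4}.

The bases are distinct; the ideals are different.
The same test decides containment: I ⊆ J iff every generator of I reduces to 0 modulo a Gröbner basis of J.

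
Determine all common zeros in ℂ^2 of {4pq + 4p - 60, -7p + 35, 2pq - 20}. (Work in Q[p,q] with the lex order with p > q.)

{(5, 2)}

Compute a lex Gröbner basis by Buchberger's algorithm.
f_1 = 4pq + 4p - 60, LT = pq.
f_2 = -7p + 35, LT = p.
f_3 = 2pq - 20, LT = pq.

S(f_1,f_2): lcm = pq. S = p + 5q - 15.
  leading term p: subtract (-1/7)·f_2 from p + 5q - 15 → 5q - 10
  leading term q: no divisor's leading term divides it; move 5q to the remainder.
  leading term 1: no divisor's leading term divides it; move -10 to the remainder.
  remainder 5q - 10 ≠ 0; add h_4 = 5q - 10 to the basis.

The other S-polynomials (S(f_1,f_3), S(f_2,f_3), S(f_1,h_4), S(f_2,h_4), S(f_3,h_4)) all reduce to 0 modulo the current basis, so we have a Gröbner basis.
Inter-reduce: drop elements whose leading term is divisible by another's, tail-reduce, and make monic.
Reduced Gröbner basis: {p - 5, q - 2}.

Since the basis is lex-ordered, q - 2 is univariate in q. Its roots are {2}. Back-substituting each root into the other basis elements fixes the other coordinates.
  q = 2: the earlier basis element becomes p - 5 = 0, giving p = 5 — point (5, 2).
Each listed point satisfies every original equation (direct substitution).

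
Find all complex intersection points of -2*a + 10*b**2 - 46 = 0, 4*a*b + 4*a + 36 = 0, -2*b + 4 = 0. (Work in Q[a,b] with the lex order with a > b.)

Compute a lex Gröbner basis by Buchberger's algorithm.
f_1 = -2*a + 10*b**2 - 46, LT = a.
f_2 = 4*a*b + 4*a + 36, LT = a*b.
f_3 = -2*b + 4, LT = b.

The S-polynomials (S(f_1,f_2), S(f_1,f_3), S(f_2,f_3)) all reduce to 0 modulo the current basis, so we have a Gröbner basis.
Inter-reduce: drop elements whose leading term is divisible by another's, tail-reduce, and make monic.
Reduced Gröbner basis: {a + 3, b - 2}.

Since the basis is lex-ordered, b - 2 is univariate in b. Its roots are {2}. Back-substituting each root into the other basis elements fixes the other coordinates.
  b = 2: the earlier basis element becomes a + 3 = 0, giving a = -3 — point (-3, 2).

{(-3, 2)}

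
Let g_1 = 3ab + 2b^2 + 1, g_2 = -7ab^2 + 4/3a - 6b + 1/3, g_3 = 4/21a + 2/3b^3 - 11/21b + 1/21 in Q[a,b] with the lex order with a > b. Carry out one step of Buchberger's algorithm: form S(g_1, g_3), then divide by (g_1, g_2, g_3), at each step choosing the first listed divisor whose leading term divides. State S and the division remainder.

lcm(LM(g_1), LM(g_3)) = ab.
S = (lcm/LT(g_1))·g_1 − (lcm/LT(g_3))·g_3 = -7/2b^4 + 41/12b^2 - 1/4b + 1/3.
Reduce S modulo (g_1, g_2, g_3) in that order:
  leading term b^4: no divisor's leading term divides it; move -7/2b^4 to the remainder.
  leading term b^2: no divisor's leading term divides it; move 41/12b^2 to the remainder.
  leading term b: no divisor's leading term divides it; move -1/4b to the remainder.
  leading term 1: no divisor's leading term divides it; move 1/3 to the remainder.
The remainder -7/2b^4 + 41/12b^2 - 1/4b + 1/3 is nonzero, so it would be added as the next basis element.

S(g_1, g_3) = -7/2b^4 + 41/12b^2 - 1/4b + 1/3; remainder on division = -7/2b^4 + 41/12b^2 - 1/4b + 1/3.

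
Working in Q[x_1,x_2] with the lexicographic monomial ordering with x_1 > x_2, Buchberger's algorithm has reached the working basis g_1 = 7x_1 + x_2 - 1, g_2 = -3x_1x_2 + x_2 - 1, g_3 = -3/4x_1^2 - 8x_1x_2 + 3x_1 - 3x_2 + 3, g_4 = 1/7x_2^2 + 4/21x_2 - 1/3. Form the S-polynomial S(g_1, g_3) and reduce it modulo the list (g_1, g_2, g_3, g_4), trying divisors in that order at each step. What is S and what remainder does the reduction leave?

S(g_1, g_3) = -221/21x_1x_2 + 27/7x_1 - 4x_2 + 4; remainder on division = -3554/441x_2 + 3554/441.

lcm(LM(g_1), LM(g_3)) = x_1^2.
S = (lcm/LT(g_1))·g_1 − (lcm/LT(g_3))·g_3 = -221/21x_1x_2 + 27/7x_1 - 4x_2 + 4.
Reduce S modulo (g_1, g_2, g_3, g_4) in that order:
  leading term x_1x_2: subtract (-221/147x_2)·g_1 from -221/21x_1x_2 + 27/7x_1 - 4x_2 + 4 → 27/7x_1 + 221/147x_2^2 - 809/147x_2 + 4
  leading term x_1: subtract (27/49)·g_1 from 27/7x_1 + 221/147x_2^2 - 809/147x_2 + 4 → 221/147x_2^2 - 890/147x_2 + 223/49
  leading term x_2^2: subtract (221/21)·g_4 from 221/147x_2^2 - 890/147x_2 + 223/49 → -3554/441x_2 + 3554/441
  leading term x_2: no divisor's leading term divides it; move -3554/441x_2 to the remainder.
  leading term 1: no divisor's leading term divides it; move 3554/441 to the remainder.
The remainder -3554/441x_2 + 3554/441 is nonzero, so it would be added as the next basis element.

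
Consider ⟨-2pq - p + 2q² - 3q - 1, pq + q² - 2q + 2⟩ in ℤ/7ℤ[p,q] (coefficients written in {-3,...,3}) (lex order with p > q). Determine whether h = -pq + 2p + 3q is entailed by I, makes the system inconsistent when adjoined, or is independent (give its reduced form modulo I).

First compute the reduced Gröbner basis of I by Buchberger's algorithm.
f_1 = -2pq - p + 2q² - 3q - 1, LT = pq.
f_2 = pq + q² - 2q + 2, LT = pq.

S(f_1,f_2): lcm = pq. S = -3p - 2q² + 2.
  reduce S modulo (f_1, f_2):
  remainder -3p - 2q² + 2 ≠ 0; add k_3 = -3p - 2q² + 2 to the basis.

S(f_1,k_3): lcm = pq. S = -3p - 3q³ - q² + q - 3.
  reduce S modulo (f_1, f_2, k_3):
  remainder -3q³ + q² + q + 2 ≠ 0; add k_4 = -3q³ + q² + q + 2 to the basis.

The other S-polynomials (S(f_2,k_3), S(f_1,k_4), S(f_2,k_4), S(k_3,k_4)) all reduce to 0 modulo the current basis, so we have a Gröbner basis.
Inter-reduce: drop elements whose leading term is divisible by another's, tail-reduce, and make monic.
Reduced Gröbner basis: {p + 3q² - 3, q³ + 2q² + 2q - 3}.
Label its elements g_1 = p + 3q² - 3, g_2 = q³ + 2q² + 2q - 3.

Reduce h = -pq + 2p + 3q modulo G:
  leading term pq: subtract (-q)·g_1 from -pq + 2p + 3q → 2p + 3q³
  leading term p: subtract (2)·g_1 from 2p + 3q³ → 3q³ + q² - 1
  leading term q³: subtract (3)·g_2 from 3q³ + q² - 1 → 2q² + q + 1
  leading term q²: no divisor's leading term divides it; move 2q² to the remainder.
  leading term q: no divisor's leading term divides it; move q to the remainder.
  leading term 1: no divisor's leading term divides it; move 1 to the remainder.
  normal form = 2q² + q + 1.
The normal form is nonzero, so h ∉ I. Since h minus its normal form lies in I, I + (h) = I + (r) where r = 2q² + q + 1; decide whether this ideal is the whole ring.
Run Buchberger on G together with r (pairs among the g_i already reduce to 0 since G is a Gröbner basis):
g_1 = p + 3q² - 3, LT = p.
g_2 = q³ + 2q² + 2q - 3, LT = q³.
r = 2q² + q + 1, LT = q².

S(g_2,r): lcm = q³. S = -2q² - 2q - 3.
  reduce S modulo (g_1, g_2, r):
  remainder -q - 2 ≠ 0; add m_4 = -q - 2 to the basis.

The other S-polynomials (S(g_1,g_2), S(g_1,r), S(g_1,m_4), S(g_2,m_4), S(r,m_4)) all reduce to 0 modulo the current basis, so we have a Gröbner basis.
Inter-reduce: drop elements whose leading term is divisible by another's, tail-reduce, and make monic.
Reduced Gröbner basis: {p + 2, q + 2}.
The reduced Gröbner basis of I + (h) is {p + 2, q + 2} ≠ {1}, a proper ideal, so the enlarged system stays consistent: h is independent of I, with normal form 2q² + q + 1.

-pq + 2p + 3q is independent of I; its normal form modulo I is 2q² + q + 1.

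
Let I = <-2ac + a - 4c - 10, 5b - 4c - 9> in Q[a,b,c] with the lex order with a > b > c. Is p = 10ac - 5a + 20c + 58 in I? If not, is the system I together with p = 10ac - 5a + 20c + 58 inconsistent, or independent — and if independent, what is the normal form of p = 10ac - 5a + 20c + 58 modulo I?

First compute the reduced Gröbner basis of I by Buchberger's algorithm.
f_1 = -2ac + a - 4c - 10, LT = ac.
f_2 = 5b - 4c - 9, LT = b.

The S-polynomials (S(f_1,f_2)) all reduce to 0 modulo the current basis, so we have a Gröbner basis.
Inter-reduce: drop elements whose leading term is divisible by another's, tail-reduce, and make monic.
Reduced Gröbner basis: {ac - 1/2a + 2c + 5, b - 4/5c - 9/5}.
Label its elements g_1 = ac - 1/2a + 2c + 5, g_2 = b - 4/5c - 9/5.

Reduce p = 10ac - 5a + 20c + 58 modulo G:
  leading term ac: subtract (10)·g_1 from 10ac - 5a + 20c + 58 → 8
  leading term 1: no divisor's leading term divides it; move 8 to the remainder.
  normal form = 8.
The normal form is nonzero, so p ∉ I. Since p minus its normal form lies in I, I + (p) = I + (r) where r = 8; decide whether this ideal is the whole ring.
Here r = 8 is a nonzero constant, hence a unit: 1 ∈ I + (p), the Gröbner basis of I + (p) is {1}, and the enlarged system has no common solution — adjoining p is inconsistent.

Adjoining 10ac - 5a + 20c + 58 makes the ideal the whole ring: the system is inconsistent.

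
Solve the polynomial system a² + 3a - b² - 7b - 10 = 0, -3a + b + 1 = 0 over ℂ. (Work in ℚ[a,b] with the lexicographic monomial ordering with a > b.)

{(-1, -4), (-1/2, -5/2)}

Compute a lex Gröbner basis by Buchberger's algorithm.
f_1 = a² + 3a - b² - 7b - 10, LT = a².
f_2 = -3a + b + 1, LT = a.

S(f_1,f_2): lcm = a². S = ⅓ab + 10/3a - b² - 7b - 10.
  reduce S modulo (f_1, f_2):
  remainder -8/9b² - 52/9b - 80/9 ≠ 0; add h_3 = -8/9b² - 52/9b - 80/9 to the basis.

The other S-polynomials (S(f_1,h_3), S(f_2,h_3)) all reduce to 0 modulo the current basis, so we have a Gröbner basis.
Inter-reduce: drop elements whose leading term is divisible by another's, tail-reduce, and make monic.
Reduced Gröbner basis: {a - ⅓b - ⅓, b² + 13/2b + 10}.

From the last basis element, b² + 13/2b + 10 = 0, so b takes values in {-4, -5/2}. Each choice, substituted upward through the basis, yields the corresponding point(s) of the solution set.
  b = -4: the earlier basis element becomes a + 1 = 0, giving a = -1 — point (-1, -4).
  b = -5/2: the earlier basis element becomes a + ½ = 0, giving a = -1/2 — point (-1/2, -5/2).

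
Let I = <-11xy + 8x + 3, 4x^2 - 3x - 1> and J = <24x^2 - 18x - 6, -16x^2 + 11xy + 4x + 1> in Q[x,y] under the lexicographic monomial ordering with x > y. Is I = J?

Two ideals are equal iff their reduced Gröbner bases coincide (the reduced basis is unique for a fixed ordering).
Buchberger on the first generating set:
f_1 = -11xy + 8x + 3, LT = xy.
f_2 = 4x^2 - 3x - 1, LT = x^2.

S(f_1,f_2): lcm = x^2y. S = -8/11x^2 + 3/4xy - 3/11x + 1/4y.
  leading term x^2: subtract (-2/11)·f_2 from -8/11x^2 + 3/4xy - 3/11x + 1/4y → 3/4xy - 9/11x + 1/4y - 2/11
  leading term xy: subtract (-3/44)·f_1 from 3/4xy - 9/11x + 1/4y - 2/11 → -3/11x + 1/4y + 1/44
  leading term x: no divisor's leading term divides it; move -3/11x to the remainder.
  leading term y: no divisor's leading term divides it; move 1/4y to the remainder.
  leading term 1: no divisor's leading term divides it; move 1/44 to the remainder.
  remainder -3/11x + 1/4y + 1/44 ≠ 0; add g_3 = -3/11x + 1/4y + 1/44 to the basis.

S(f_1,g_3): lcm = xy. S = -8/11x + 11/12y^2 + 1/12y - 3/11.
  leading term x: subtract (8/3)·g_3 from -8/11x + 11/12y^2 + 1/12y - 3/11 → 11/12y^2 - 7/12y - 1/3
  leading term y^2: no divisor's leading term divides it; move 11/12y^2 to the remainder.
  leading term y: no divisor's leading term divides it; move -7/12y to the remainder.
  leading term 1: no divisor's leading term divides it; move -1/3 to the remainder.
  remainder 11/12y^2 - 7/12y - 1/3 ≠ 0; add g_4 = 11/12y^2 - 7/12y - 1/3 to the basis.

The other S-polynomials (S(f_2,g_3), S(f_1,g_4), S(f_2,g_4), S(g_3,g_4)) all reduce to 0 modulo the current basis, so we have a Gröbner basis.
Inter-reduce: drop elements whose leading term is divisible by another's, tail-reduce, and make monic.
Reduced Gröbner basis: {x - 11/12y - 1/12, y^2 - 7/11y - 4/11}.

Buchberger on the second generating set:
h_1 = 24x^2 - 18x - 6, LT = x^2.
h_2 = -16x^2 + 11xy + 4x + 1, LT = x^2.

S(h_1,h_2): lcm = x^2. S = 11/16xy - 1/2x - 3/16.
  leading term xy: no divisor's leading term divides it; move 11/16xy to the remainder.
  leading term x: no divisor's leading term divides it; move -1/2x to the remainder.
  leading term 1: no divisor's leading term divides it; move -3/16 to the remainder.
  remainder 11/16xy - 1/2x - 3/16 ≠ 0; add k_3 = 11/16xy - 1/2x - 3/16 to the basis.

S(h_1,k_3): lcm = x^2y. S = 8/11x^2 - 3/4xy + 3/11x - 1/4y.
  leading term x^2: subtract (1/33)·h_1 from 8/11x^2 - 3/4xy + 3/11x - 1/4y → -3/4xy + 9/11x - 1/4y + 2/11
  leading term xy: subtract (-12/11)·k_3 from -3/4xy + 9/11x - 1/4y + 2/11 → 3/11x - 1/4y - 1/44
  leading term x: no divisor's leading term divides it; move 3/11x to the remainder.
  leading term y: no divisor's leading term divides it; move -1/4y to the remainder.
  leading term 1: no divisor's leading term divides it; move -1/44 to the remainder.
  remainder 3/11x - 1/4y - 1/44 ≠ 0; add k_4 = 3/11x - 1/4y - 1/44 to the basis.

S(k_3,k_4): lcm = xy. S = -8/11x + 11/12y^2 + 1/12y - 3/11.
  leading term x: subtract (-8/3)·k_4 from -8/11x + 11/12y^2 + 1/12y - 3/11 → 11/12y^2 - 7/12y - 1/3
  leading term y^2: no divisor's leading term divides it; move 11/12y^2 to the remainder.
  leading term y: no divisor's leading term divides it; move -7/12y to the remainder.
  leading term 1: no divisor's leading term divides it; move -1/3 to the remainder.
  remainder 11/12y^2 - 7/12y - 1/3 ≠ 0; add k_5 = 11/12y^2 - 7/12y - 1/3 to the basis.

The other S-polynomials (S(h_2,k_3), S(h_1,k_4), S(h_2,k_4), S(h_1,k_5), S(h_2,k_5), S(k_3,k_5), S(k_4,k_5)) all reduce to 0 modulo the current basis, so we have a Gröbner basis.
Inter-reduce: drop elements whose leading term is divisible by another's, tail-reduce, and make monic.
Reduced Gröbner basis: {x - 11/12y - 1/12, y^2 - 7/11y - 4/11}.

The two bases agree; hence the ideals are identical.

Yes, the ideals are equal.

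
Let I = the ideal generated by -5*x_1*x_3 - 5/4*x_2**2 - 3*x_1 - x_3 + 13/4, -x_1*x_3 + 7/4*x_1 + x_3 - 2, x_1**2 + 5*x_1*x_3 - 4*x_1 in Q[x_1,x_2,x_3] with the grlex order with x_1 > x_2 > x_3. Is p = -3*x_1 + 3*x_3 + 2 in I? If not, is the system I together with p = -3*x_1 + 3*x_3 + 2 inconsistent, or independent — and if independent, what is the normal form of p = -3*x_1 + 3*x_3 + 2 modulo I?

First compute the reduced Gröbner basis of I by Buchberger's algorithm.
f_1 = -5*x_1*x_3 - 5/4*x_2**2 - 3*x_1 - x_3 + 13/4, LT = x_1*x_3.
f_2 = -x_1*x_3 + 7/4*x_1 + x_3 - 2, LT = x_1*x_3.
f_3 = x_1**2 + 5*x_1*x_3 - 4*x_1, LT = x_1**2.

S(f_1,f_2): lcm = x_1*x_3. S = 1/4*x_2**2 + 47/20*x_1 + 6/5*x_3 - 53/20.
  leading term x_2**2: no divisor's leading term divides it; move 1/4*x_2**2 to the remainder.
  leading term x_1: no divisor's leading term divides it; move 47/20*x_1 to the remainder.
  leading term x_3: no divisor's leading term divides it; move 6/5*x_3 to the remainder.
  leading term 1: no divisor's leading term divides it; move -53/20 to the remainder.
  remainder 1/4*x_2**2 + 47/20*x_1 + 6/5*x_3 - 53/20 ≠ 0; add h_4 = 1/4*x_2**2 + 47/20*x_1 + 6/5*x_3 - 53/20 to the basis.

S(f_1,f_3): lcm = x_1**2*x_3. S = 1/4*x_1*x_2**2 - 5*x_1*x_3**2 + 3/5*x_1**2 + 21/5*x_1*x_3 - 13/20*x_1.
  leading term x_1*x_2**2: subtract (x_1)·h_4 from 1/4*x_1*x_2**2 - 5*x_1*x_3**2 + 3/5*x_1**2 + 21/5*x_1*x_3 - 13/20*x_1 → -5*x_1*x_3**2 - 7/4*x_1**2 + 3*x_1*x_3 + 2*x_1
  leading term x_1*x_3**2: subtract (x_3)·f_1 from -5*x_1*x_3**2 - 7/4*x_1**2 + 3*x_1*x_3 + 2*x_1 → 5/4*x_2**2*x_3 - 7/4*x_1**2 + 6*x_1*x_3 + x_3**2 + 2*x_1 - 13/4*x_3
  leading term x_2**2*x_3: subtract (5*x_3)·h_4 from 5/4*x_2**2*x_3 - 7/4*x_1**2 + 6*x_1*x_3 + x_3**2 + 2*x_1 - 13/4*x_3 → -7/4*x_1**2 - 23/4*x_1*x_3 - 5*x_3**2 + 2*x_1 + 10*x_3
  leading term x_1**2: subtract (-7/4)·f_3 from -7/4*x_1**2 - 23/4*x_1*x_3 - 5*x_3**2 + 2*x_1 + 10*x_3 → 3*x_1*x_3 - 5*x_3**2 - 5*x_1 + 10*x_3
  leading term x_1*x_3: subtract (-3/5)·f_1 from 3*x_1*x_3 - 5*x_3**2 - 5*x_1 + 10*x_3 → -3/4*x_2**2 - 5*x_3**2 - 34/5*x_1 + 47/5*x_3 + 39/20
  leading term x_2**2: subtract (-3)·h_4 from -3/4*x_2**2 - 5*x_3**2 - 34/5*x_1 + 47/5*x_3 + 39/20 → -5*x_3**2 + 1/4*x_1 + 13*x_3 - 6
  leading term x_3**2: no divisor's leading term divides it; move -5*x_3**2 to the remainder.
  leading term x_1: no divisor's leading term divides it; move 1/4*x_1 to the remainder.
  leading term x_3: no divisor's leading term divides it; move 13*x_3 to the remainder.
  leading term 1: no divisor's leading term divides it; move -6 to the remainder.
  remainder -5*x_3**2 + 1/4*x_1 + 13*x_3 - 6 ≠ 0; add h_5 = -5*x_3**2 + 1/4*x_1 + 13*x_3 - 6 to the basis.

The other S-polynomials (S(f_2,f_3), S(f_1,h_4), S(f_2,h_4), S(f_3,h_4), S(f_1,h_5), S(f_2,h_5), S(f_3,h_5), S(h_4,h_5)) all reduce to 0 modulo the current basis, so we have a Gröbner basis.
Inter-reduce: drop elements whose leading term is divisible by another's, tail-reduce, and make monic.
Reduced Gröbner basis: {x_1**2 + 19/4*x_1 + 5*x_3 - 10, x_1*x_3 - 7/4*x_1 - x_3 + 2, x_2**2 + 47/5*x_1 + 24/5*x_3 - 53/5, x_3**2 - 1/20*x_1 - 13/5*x_3 + 6/5}.
Label its elements g_1 = x_1**2 + 19/4*x_1 + 5*x_3 - 10, g_2 = x_1*x_3 - 7/4*x_1 - x_3 + 2, g_3 = x_2**2 + 47/5*x_1 + 24/5*x_3 - 53/5, g_4 = x_3**2 - 1/20*x_1 - 13/5*x_3 + 6/5.

Reduce p = -3*x_1 + 3*x_3 + 2 modulo G:
  leading term x_1: no divisor's leading term divides it; move -3*x_1 to the remainder.
  leading term x_3: no divisor's leading term divides it; move 3*x_3 to the remainder.
  leading term 1: no divisor's leading term divides it; move 2 to the remainder.
  normal form = -3*x_1 + 3*x_3 + 2.
The normal form is nonzero, so p ∉ I. Since p minus its normal form lies in I, I + (p) = I + (r) where r = -3*x_1 + 3*x_3 + 2; decide whether this ideal is the whole ring.
Run Buchberger on G together with r (pairs among the g_i already reduce to 0 since G is a Gröbner basis):
g_1 = x_1**2 + 19/4*x_1 + 5*x_3 - 10, LT = x_1**2.
g_2 = x_1*x_3 - 7/4*x_1 - x_3 + 2, LT = x_1*x_3.
g_3 = x_2**2 + 47/5*x_1 + 24/5*x_3 - 53/5, LT = x_2**2.
g_4 = x_3**2 - 1/20*x_1 - 13/5*x_3 + 6/5, LT = x_3**2.
r = -3*x_1 + 3*x_3 + 2, LT = x_1.

S(g_1,r): lcm = x_1**2. S = x_1*x_3 + 65/12*x_1 + 5*x_3 - 10.
  leading term x_1*x_3: subtract (1)·g_2 from x_1*x_3 + 65/12*x_1 + 5*x_3 - 10 → 43/6*x_1 + 6*x_3 - 12
  leading term x_1: subtract (-43/18)·r from 43/6*x_1 + 6*x_3 - 12 → 79/6*x_3 - 65/9
  leading term x_3: no divisor's leading term divides it; move 79/6*x_3 to the remainder.
  leading term 1: no divisor's leading term divides it; move -65/9 to the remainder.
  remainder 79/6*x_3 - 65/9 ≠ 0; add m_6 = 79/6*x_3 - 65/9 to the basis.

S(g_2,r): lcm = x_1*x_3. S = x_3**2 - 7/4*x_1 - 1/3*x_3 + 2.
  leading term x_3**2: subtract (1)·g_4 from x_3**2 - 7/4*x_1 - 1/3*x_3 + 2 → -17/10*x_1 + 34/15*x_3 + 4/5
  leading term x_1: subtract (17/30)·r from -17/10*x_1 + 34/15*x_3 + 4/5 → 17/30*x_3 - 1/3
  leading term x_3: subtract (17/395)·m_6 from 17/30*x_3 - 1/3 → -16/711
  leading term 1: no divisor's leading term divides it; move -16/711 to the remainder.
  remainder -16/711 ≠ 0; add m_7 = -16/711 to the basis.

The other S-polynomials (S(g_1,g_2), S(g_1,g_3), S(g_1,g_4), S(g_2,g_3), S(g_2,g_4), S(g_3,g_4), S(g_3,r), S(g_4,r), S(g_1,m_6), S(g_2,m_6), S(g_3,m_6), S(g_4,m_6), S(r,m_6), S(g_1,m_7), S(g_2,m_7), S(g_3,m_7), S(g_4,m_7), S(r,m_7), S(m_6,m_7)) all reduce to 0 modulo the current basis, so we have a Gröbner basis.
Inter-reduce: drop elements whose leading term is divisible by another's, tail-reduce, and make monic.
Reduced Gröbner basis: {1}.
The reduced Gröbner basis of I + (p) is {1}: the ideal is the whole ring, so the enlarged system has no common solution — adjoining p is inconsistent.

Adjoining -3*x_1 + 3*x_3 + 2 makes the ideal the whole ring: the system is inconsistent.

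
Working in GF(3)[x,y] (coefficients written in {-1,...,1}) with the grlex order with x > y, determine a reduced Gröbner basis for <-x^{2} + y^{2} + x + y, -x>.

G = {y^{2} + y, x}

f_1 = -x^{2} + y^{2} + x + y, LT = x^{2}.
f_2 = -x, LT = x.

S(f_1,f_2): lcm = x^{2}. S = -y^{2} - x - y.
  reduce S modulo (f_1, f_2):
  remainder -y^{2} - y ≠ 0; add g_3 = -y^{2} - y to the basis.

The other S-polynomials (S(f_1,g_3), S(f_2,g_3)) all reduce to 0 modulo the current basis, so we have a Gröbner basis.
Inter-reduce: drop elements whose leading term is divisible by another's, tail-reduce, and make monic.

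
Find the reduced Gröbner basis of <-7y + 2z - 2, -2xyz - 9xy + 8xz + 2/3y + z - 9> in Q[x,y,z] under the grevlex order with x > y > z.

G = {xz^2 - 21/2xz - 9/2x - 25/12z + 193/12, y - 2/7z + 2/7}

This is the nonlinear analogue of row-reducing a linear system.

f_1 = -7y + 2z - 2, LT = y.
f_2 = -2xyz - 9xy + 8xz + 2/3y + z - 9, LT = xyz.

S(f_1,f_2): lcm = xyz. S = -2/7xz^2 - 9/2xy + 30/7xz + 1/3y + 1/2z - 9/2.
  leading term xz^2: no divisor's leading term divides it; move -2/7xz^2 to the remainder.
  leading term xy: subtract (9/14x)·f_1 from -9/2xy + 30/7xz + 1/3y + 1/2z - 9/2 → 3xz + 9/7x + 1/3y + 1/2z - 9/2
  leading term xz: no divisor's leading term divides it; move 3xz to the remainder.
  leading term x: no divisor's leading term divides it; move 9/7x to the remainder.
  leading term y: subtract (-1/21)·f_1 from 1/3y + 1/2z - 9/2 → 25/42z - 193/42
  leading term z: no divisor's leading term divides it; move 25/42z to the remainder.
  leading term 1: no divisor's leading term divides it; move -193/42 to the remainder.
  remainder -2/7xz^2 + 3xz + 9/7x + 25/42z - 193/42 ≠ 0; add g_3 = -2/7xz^2 + 3xz + 9/7x + 25/42z - 193/42 to the basis.

S(f_1,g_3): leading monomials are coprime, so the S-polynomial reduces to 0 (Buchberger's first criterion).
S(f_2,g_3): lcm = xyz^2. S = 15xyz - 4xz^2 + 9/2xy + 7/4yz - 1/2z^2 - 193/12y + 9/2z.
  leading term xyz: subtract (-15/7xz)·f_1 from 15xyz - 4xz^2 + 9/2xy + 7/4yz - 1/2z^2 - 193/12y + 9/2z → 2/7xz^2 + 9/2xy - 30/7xz + 7/4yz - 1/2z^2 - 193/12y + 9/2z
  leading term xz^2: subtract (-1)·g_3 from 2/7xz^2 + 9/2xy - 30/7xz + 7/4yz - 1/2z^2 - 193/12y + 9/2z → 9/2xy - 9/7xz + 7/4yz - 1/2z^2 + 9/7x - 193/12y + 107/21z - 193/42
  leading term xy: subtract (-9/14x)·f_1 from 9/2xy - 9/7xz + 7/4yz - 1/2z^2 + 9/7x - 193/12y + 107/21z - 193/42 → 7/4yz - 1/2z^2 - 193/12y + 107/21z - 193/42
  leading term yz: subtract (-1/4z)·f_1 from 7/4yz - 1/2z^2 - 193/12y + 107/21z - 193/42 → -193/12y + 193/42z - 193/42
  leading term y: subtract (193/84)·f_1 from -193/12y + 193/42z - 193/42 → 0
  remainder 0.

Every S-polynomial of the final basis reduces to 0, so we have a Gröbner basis.
Inter-reduce: drop elements whose leading term is divisible by another's, tail-reduce, and make monic.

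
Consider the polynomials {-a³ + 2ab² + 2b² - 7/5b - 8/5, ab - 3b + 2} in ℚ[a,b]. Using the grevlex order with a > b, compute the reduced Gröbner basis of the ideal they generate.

G = {a³ - 8b² + 27/5b + 8/5, b³ + ¼a² - 27/40b² + ¾a - 143/40b + 9/4, ab - 3b + 2}

f_1 = -a³ + 2ab² + 2b² - 7/5b - 8/5, LT = a³.
f_2 = ab - 3b + 2, LT = ab.

S(f_1,f_2): lcm = a³b. S = -2ab³ + 3a²b - 2b³ - 2a² + 7/5b² + 8/5b.
  reduce S modulo (f_1, f_2):
  remainder -8b³ - 2a² + 27/5b² - 6a + 143/5b - 18 ≠ 0; add g_3 = -8b³ - 2a² + 27/5b² - 6a + 143/5b - 18 to the basis.

The other S-polynomials (S(f_1,g_3), S(f_2,g_3)) all reduce to 0 modulo the current basis, so we have a Gröbner basis.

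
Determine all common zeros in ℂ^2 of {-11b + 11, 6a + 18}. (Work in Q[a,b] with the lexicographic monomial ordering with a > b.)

Compute a lex Gröbner basis by Buchberger's algorithm.
f_1 = -11b + 11, LT = b.
f_2 = 6a + 18, LT = a.

The S-polynomials (S(f_1,f_2)) all reduce to 0 modulo the current basis, so we have a Gröbner basis.
Inter-reduce: drop elements whose leading term is divisible by another's, tail-reduce, and make monic.
Reduced Gröbner basis: {a + 3, b - 1}.

Elimination: the polynomial b - 1 lies in the elimination ideal for b, so b ∈ {1}. For each such b, the remaining basis elements (now univariate) give the rest of the solution.
  b = 1: the earlier basis element becomes a + 3 = 0, giving a = -3 — point (-3, 1).
Check: every point annihilates each of the original generators.

{(-3, 1)}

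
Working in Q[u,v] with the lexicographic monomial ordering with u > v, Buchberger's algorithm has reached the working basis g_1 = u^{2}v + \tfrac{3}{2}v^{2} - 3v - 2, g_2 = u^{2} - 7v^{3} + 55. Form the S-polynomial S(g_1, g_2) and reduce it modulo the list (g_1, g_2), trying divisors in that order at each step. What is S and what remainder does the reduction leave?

lcm(LM(g_1), LM(g_2)) = u^{2}v.
S = (lcm/LT(g_1))·g_1 − (lcm/LT(g_2))·g_2 = 7v^{4} + \tfrac{3}{2}v^{2} - 58v - 2.
Reduce S modulo (g_1, g_2) in that order:
  leading term v^{4}: no divisor's leading term divides it; move 7v^{4} to the remainder.
  leading term v^{2}: no divisor's leading term divides it; move \tfrac{3}{2}v^{2} to the remainder.
  leading term v: no divisor's leading term divides it; move -58v to the remainder.
  leading term 1: no divisor's leading term divides it; move -2 to the remainder.
The remainder 7v^{4} + \tfrac{3}{2}v^{2} - 58v - 2 is nonzero, so it would be added as the next basis element.

S(g_1, g_2) = 7v^{4} + \tfrac{3}{2}v^{2} - 58v - 2; remainder on division = 7v^{4} + \tfrac{3}{2}v^{2} - 58v - 2.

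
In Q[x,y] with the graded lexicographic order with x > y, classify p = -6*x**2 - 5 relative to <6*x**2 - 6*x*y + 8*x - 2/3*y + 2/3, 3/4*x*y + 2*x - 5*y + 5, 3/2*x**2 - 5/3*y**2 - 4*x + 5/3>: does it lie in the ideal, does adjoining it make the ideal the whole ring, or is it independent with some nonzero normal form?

First compute the reduced Gröbner basis of I by Buchberger's algorithm.
f_1 = 6*x**2 - 6*x*y + 8*x - 2/3*y + 2/3, LT = x**2.
f_2 = 3/4*x*y + 2*x - 5*y + 5, LT = x*y.
f_3 = 3/2*x**2 - 5/3*y**2 - 4*x + 5/3, LT = x**2.

S(f_1,f_2): lcm = x**2*y. S = -x*y**2 - 8/3*x**2 + 8*x*y - 1/9*y**2 - 20/3*x + 1/9*y.
  reduce S modulo (f_1, f_2, f_3):
  remainder -61/9*y**2 - 220/9*x + 1615/27*y - 1432/27 ≠ 0; add h_4 = -61/9*y**2 - 220/9*x + 1615/27*y - 1432/27 to the basis.

S(f_1,f_3): lcm = x**2. S = -x*y + 10/9*y**2 + 4*x - 1/9*y - 1.
  reduce S modulo (f_1, f_2, f_3, h_4):
  remainder 1460/549*x + 4987/1647*y - 4987/1647 ≠ 0; add h_5 = 1460/549*x + 4987/1647*y - 4987/1647 to the basis.

S(f_2,f_3): lcm = x**2*y. S = 10/9*y**3 + 8/3*x**2 - 4*x*y + 20/3*x - 10/9*y.
  reduce S modulo (f_1, f_2, f_3, h_4, h_5):
  remainder 22338239/360693*y - 22338239/360693 ≠ 0; add h_6 = 22338239/360693*y - 22338239/360693 to the basis.

The other S-polynomials (S(f_1,h_4), S(f_2,h_4), S(f_3,h_4), S(f_1,h_5), S(f_2,h_5), S(f_3,h_5), S(h_4,h_5), S(f_1,h_6), S(f_2,h_6), S(f_3,h_6), S(h_4,h_6), S(h_5,h_6)) all reduce to 0 modulo the current basis, so we have a Gröbner basis.
Inter-reduce: drop elements whose leading term is divisible by another's, tail-reduce, and make monic.
Reduced Gröbner basis: {x, y - 1}.
Label its elements g_1 = x, g_2 = y - 1.

Reduce p = -6*x**2 - 5 modulo G:
  leading term x**2: subtract (-6*x)·g_1 from -6*x**2 - 5 → -5
  leading term 1: no divisor's leading term divides it; move -5 to the remainder.
  normal form = -5.
The normal form is nonzero, so p ∉ I. Since p minus its normal form lies in I, I + (p) = I + (r) where r = -5; decide whether this ideal is the whole ring.
Here r = -5 is a nonzero constant, hence a unit: 1 ∈ I + (p), the Gröbner basis of I + (p) is {1}, and the enlarged system has no common solution — adjoining p is inconsistent.

Adjoining -6*x**2 - 5 makes the ideal the whole ring: the system is inconsistent.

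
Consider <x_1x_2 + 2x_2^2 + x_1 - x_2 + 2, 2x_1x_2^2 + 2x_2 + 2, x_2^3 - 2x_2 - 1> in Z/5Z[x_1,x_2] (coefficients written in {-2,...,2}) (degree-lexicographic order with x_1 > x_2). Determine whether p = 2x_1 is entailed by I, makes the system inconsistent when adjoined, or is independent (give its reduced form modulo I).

First compute the reduced Gröbner basis of I by Buchberger's algorithm.
f_1 = x_1x_2 + 2x_2^2 + x_1 - x_2 + 2, LT = x_1x_2.
f_2 = 2x_1x_2^2 + 2x_2 + 2, LT = x_1x_2^2.
f_3 = x_2^3 - 2x_2 - 1, LT = x_2^3.

S(f_1,f_2): lcm = x_1x_2^2. S = 2x_2^3 + x_1x_2 - x_2^2 + x_2 - 1.
  leading term x_2^3: subtract (2)·f_3 from 2x_2^3 + x_1x_2 - x_2^2 + x_2 - 1 → x_1x_2 - x_2^2 + 1
  leading term x_1x_2: subtract (1)·f_1 from x_1x_2 - x_2^2 + 1 → 2x_2^2 - x_1 + x_2 - 1
  leading term x_2^2: no divisor's leading term divides it; move 2x_2^2 to the remainder.
  leading term x_1: no divisor's leading term divides it; move -x_1 to the remainder.
  leading term x_2: no divisor's leading term divides it; move x_2 to the remainder.
  leading term 1: no divisor's leading term divides it; move -1 to the remainder.
  remainder 2x_2^2 - x_1 + x_2 - 1 ≠ 0; add h_4 = 2x_2^2 - x_1 + x_2 - 1 to the basis.

S(f_2,f_3): lcm = x_1x_2^3. S = 2x_1x_2 + x_2^2 + x_1 + x_2.
  leading term x_1x_2: subtract (2)·f_1 from 2x_1x_2 + x_2^2 + x_1 + x_2 → 2x_2^2 - x_1 - 2x_2 + 1
  leading term x_2^2: subtract (1)·h_4 from 2x_2^2 - x_1 - 2x_2 + 1 → 2x_2 + 2
  leading term x_2: no divisor's leading term divides it; move 2x_2 to the remainder.
  leading term 1: no divisor's leading term divides it; move 2 to the remainder.
  remainder 2x_2 + 2 ≠ 0; add h_5 = 2x_2 + 2 to the basis.

S(f_1,h_4): lcm = x_1x_2^2. S = 2x_2^3 - 2x_1^2 - 2x_1x_2 - x_2^2 - 2x_1 + 2x_2.
  leading term x_2^3: subtract (2)·f_3 from 2x_2^3 - 2x_1^2 - 2x_1x_2 - x_2^2 - 2x_1 + 2x_2 → -2x_1^2 - 2x_1x_2 - x_2^2 - 2x_1 + x_2 + 2
  leading term x_1^2: no divisor's leading term divides it; move -2x_1^2 to the remainder.
  leading term x_1x_2: subtract (-2)·f_1 from -2x_1x_2 - x_2^2 - 2x_1 + x_2 + 2 → -2x_2^2 - x_2 + 1
  leading term x_2^2: subtract (-1)·h_4 from -2x_2^2 - x_2 + 1 → -x_1
  leading term x_1: no divisor's leading term divides it; move -x_1 to the remainder.
  remainder -2x_1^2 - x_1 ≠ 0; add h_6 = -2x_1^2 - x_1 to the basis.

S(f_1,h_5): lcm = x_1x_2. S = 2x_2^2 - x_2 + 2.
  leading term x_2^2: subtract (1)·h_4 from 2x_2^2 - x_2 + 2 → x_1 - 2x_2 - 2
  leading term x_1: no divisor's leading term divides it; move x_1 to the remainder.
  leading term x_2: subtract (-1)·h_5 from -2x_2 - 2 → 0
  remainder x_1 ≠ 0; add h_7 = x_1 to the basis.

The other S-polynomials (S(f_1,f_3), S(f_2,h_4), S(f_3,h_4), S(f_2,h_5), S(f_3,h_5), S(h_4,h_5), S(f_1,h_6), S(f_2,h_6), S(f_3,h_6), S(h_4,h_6), S(h_5,h_6), S(f_1,h_7), S(f_2,h_7), S(f_3,h_7), S(h_4,h_7), S(h_5,h_7), S(h_6,h_7)) all reduce to 0 modulo the current basis, so we have a Gröbner basis.
Inter-reduce: drop elements whose leading term is divisible by another's, tail-reduce, and make monic.
Reduced Gröbner basis: {x_1, x_2 + 1}.
Label its elements g_1 = x_1, g_2 = x_2 + 1.

Reduce p = 2x_1 modulo G:
  leading term x_1: subtract (2)·g_1 from 2x_1 → 0
  normal form = 0.
Since the normal form is 0, p ∈ I.

2x_1 lies in I (it reduces to 0).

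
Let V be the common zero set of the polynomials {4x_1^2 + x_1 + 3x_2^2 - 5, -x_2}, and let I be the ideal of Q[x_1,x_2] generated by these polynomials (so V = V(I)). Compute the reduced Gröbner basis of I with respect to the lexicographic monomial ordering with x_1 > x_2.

G = {x_1^2 + 1/4x_1 - 5/4, x_2}

f_1 = 4x_1^2 + x_1 + 3x_2^2 - 5, LT = x_1^2.
f_2 = -x_2, LT = x_2.

The S-polynomials (S(f_1,f_2)) all reduce to 0 modulo the current basis, so we have a Gröbner basis.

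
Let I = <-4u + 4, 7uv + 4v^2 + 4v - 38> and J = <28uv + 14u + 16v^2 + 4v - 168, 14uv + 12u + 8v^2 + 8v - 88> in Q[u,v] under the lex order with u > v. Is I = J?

Two ideals are equal iff their reduced Gröbner bases coincide (the reduced basis is unique for a fixed ordering).
Buchberger on the first generating set:
f_1 = -4u + 4, LT = u.
f_2 = 7uv + 4v^2 + 4v - 38, LT = uv.

S(f_1,f_2): lcm = uv. S = -4/7v^2 - 11/7v + 38/7.
  leading term v^2: no divisor's leading term divides it; move -4/7v^2 to the remainder.
  leading term v: no divisor's leading term divides it; move -11/7v to the remainder.
  leading term 1: no divisor's leading term divides it; move 38/7 to the remainder.
  remainder -4/7v^2 - 11/7v + 38/7 ≠ 0; add g_3 = -4/7v^2 - 11/7v + 38/7 to the basis.

S(f_1,g_3): leading monomials are coprime, so the S-polynomial reduces to 0 (Buchberger's first criterion).
S(f_2,g_3): lcm = uv^2. S = -11/4uv + 19/2u + 4/7v^3 + 4/7v^2 - 38/7v.
  leading term uv: subtract (11/16v)·f_1 from -11/4uv + 19/2u + 4/7v^3 + 4/7v^2 - 38/7v → 19/2u + 4/7v^3 + 4/7v^2 - 229/28v
  leading term u: subtract (-19/8)·f_1 from 19/2u + 4/7v^3 + 4/7v^2 - 229/28v → 4/7v^3 + 4/7v^2 - 229/28v + 19/2
  leading term v^3: subtract (-v)·g_3 from 4/7v^3 + 4/7v^2 - 229/28v + 19/2 → -v^2 - 11/4v + 19/2
  leading term v^2: subtract (7/4)·g_3 from -v^2 - 11/4v + 19/2 → 0
  remainder 0.

Every S-polynomial of the final basis reduces to 0, so we have a Gröbner basis.
Inter-reduce: drop elements whose leading term is divisible by another's, tail-reduce, and make monic.
Reduced Gröbner basis: {u - 1, v^2 + 11/4v - 19/2}.

Buchberger on the second generating set:
h_1 = 28uv + 14u + 16v^2 + 4v - 168, LT = uv.
h_2 = 14uv + 12u + 8v^2 + 8v - 88, LT = uv.

S(h_1,h_2): lcm = uv. S = -5/14u - 3/7v + 2/7.
  leading term u: no divisor's leading term divides it; move -5/14u to the remainder.
  leading term v: no divisor's leading term divides it; move -3/7v to the remainder.
  leading term 1: no divisor's leading term divides it; move 2/7 to the remainder.
  remainder -5/14u - 3/7v + 2/7 ≠ 0; add k_3 = -5/14u - 3/7v + 2/7 to the basis.

S(h_1,k_3): lcm = uv. S = 1/2u - 22/35v^2 + 33/35v - 6.
  leading term u: subtract (-7/5)·k_3 from 1/2u - 22/35v^2 + 33/35v - 6 → -22/35v^2 + 12/35v - 28/5
  leading term v^2: no divisor's leading term divides it; move -22/35v^2 to the remainder.
  leading term v: no divisor's leading term divides it; move 12/35v to the remainder.
  leading term 1: no divisor's leading term divides it; move -28/5 to the remainder.
  remainder -22/35v^2 + 12/35v - 28/5 ≠ 0; add k_4 = -22/35v^2 + 12/35v - 28/5 to the basis.

S(h_2,k_3): lcm = uv. S = 6/7u - 22/35v^2 + 48/35v - 44/7.
  leading term u: subtract (-12/5)·k_3 from 6/7u - 22/35v^2 + 48/35v - 44/7 → -22/35v^2 + 12/35v - 28/5
  leading term v^2: subtract (1)·k_4 from -22/35v^2 + 12/35v - 28/5 → 0
  remainder 0.

S(h_1,k_4): lcm = uv^2. S = 23/22uv - 98/11u + 4/7v^3 + 1/7v^2 - 6v.
  leading term uv: subtract (23/616)·h_1 from 23/22uv - 98/11u + 4/7v^3 + 1/7v^2 - 6v → -415/44u + 4/7v^3 - 5/11v^2 - 947/154v + 69/11
  leading term u: subtract (581/22)·k_3 from -415/44u + 4/7v^3 - 5/11v^2 - 947/154v + 69/11 → 4/7v^3 - 5/11v^2 + 398/77v - 14/11
  leading term v^3: subtract (-10/11v)·k_4 from 4/7v^3 - 5/11v^2 + 398/77v - 14/11 → -1/7v^2 + 6/77v - 14/11
  leading term v^2: subtract (5/22)·k_4 from -1/7v^2 + 6/77v - 14/11 → 0
  remainder 0.

S(h_2,k_4): lcm = uv^2. S = 108/77uv - 98/11u + 4/7v^3 + 4/7v^2 - 44/7v.
  leading term uv: subtract (27/539)·h_1 from 108/77uv - 98/11u + 4/7v^3 + 4/7v^2 - 44/7v → -740/77u + 4/7v^3 - 124/539v^2 - 3496/539v + 648/77
  leading term u: subtract (296/11)·k_3 from -740/77u + 4/7v^3 - 124/539v^2 - 3496/539v + 648/77 → 4/7v^3 - 124/539v^2 + 2720/539v + 8/11
  leading term v^3: subtract (-10/11v)·k_4 from 4/7v^3 - 124/539v^2 + 2720/539v + 8/11 → 4/49v^2 - 24/539v + 8/11
  leading term v^2: subtract (-10/77)·k_4 from 4/49v^2 - 24/539v + 8/11 → 0
  remainder 0.

S(k_3,k_4): leading monomials are coprime, so the S-polynomial reduces to 0 (Buchberger's first criterion).
Every S-polynomial of the final basis reduces to 0, so we have a Gröbner basis.
Inter-reduce: drop elements whose leading term is divisible by another's, tail-reduce, and make monic.
Reduced Gröbner basis: {u + 6/5v - 4/5, v^2 - 6/11v + 98/11}.

The bases are distinct; the ideals are different.

No, the ideals differ.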